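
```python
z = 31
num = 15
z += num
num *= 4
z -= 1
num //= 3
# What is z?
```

Answer: 45

Derivation:
Trace (tracking z):
z = 31  # -> z = 31
num = 15  # -> num = 15
z += num  # -> z = 46
num *= 4  # -> num = 60
z -= 1  # -> z = 45
num //= 3  # -> num = 20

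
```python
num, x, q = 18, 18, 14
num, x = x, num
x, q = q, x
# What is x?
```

Answer: 14

Derivation:
Trace (tracking x):
num, x, q = (18, 18, 14)  # -> num = 18, x = 18, q = 14
num, x = (x, num)  # -> num = 18, x = 18
x, q = (q, x)  # -> x = 14, q = 18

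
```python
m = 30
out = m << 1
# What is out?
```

Trace (tracking out):
m = 30  # -> m = 30
out = m << 1  # -> out = 60

Answer: 60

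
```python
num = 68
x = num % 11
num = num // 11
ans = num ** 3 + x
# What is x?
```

Trace (tracking x):
num = 68  # -> num = 68
x = num % 11  # -> x = 2
num = num // 11  # -> num = 6
ans = num ** 3 + x  # -> ans = 218

Answer: 2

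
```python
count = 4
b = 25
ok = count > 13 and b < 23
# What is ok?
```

Answer: False

Derivation:
Trace (tracking ok):
count = 4  # -> count = 4
b = 25  # -> b = 25
ok = count > 13 and b < 23  # -> ok = False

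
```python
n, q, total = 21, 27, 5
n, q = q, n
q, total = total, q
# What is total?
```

Answer: 21

Derivation:
Trace (tracking total):
n, q, total = (21, 27, 5)  # -> n = 21, q = 27, total = 5
n, q = (q, n)  # -> n = 27, q = 21
q, total = (total, q)  # -> q = 5, total = 21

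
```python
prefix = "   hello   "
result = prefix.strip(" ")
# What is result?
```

Answer: 'hello'

Derivation:
Trace (tracking result):
prefix = '   hello   '  # -> prefix = '   hello   '
result = prefix.strip(' ')  # -> result = 'hello'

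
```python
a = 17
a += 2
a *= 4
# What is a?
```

Trace (tracking a):
a = 17  # -> a = 17
a += 2  # -> a = 19
a *= 4  # -> a = 76

Answer: 76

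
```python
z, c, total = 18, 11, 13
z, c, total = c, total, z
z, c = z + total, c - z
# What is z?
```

Trace (tracking z):
z, c, total = (18, 11, 13)  # -> z = 18, c = 11, total = 13
z, c, total = (c, total, z)  # -> z = 11, c = 13, total = 18
z, c = (z + total, c - z)  # -> z = 29, c = 2

Answer: 29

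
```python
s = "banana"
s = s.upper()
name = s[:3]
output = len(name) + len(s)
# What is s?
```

Answer: 'BANANA'

Derivation:
Trace (tracking s):
s = 'banana'  # -> s = 'banana'
s = s.upper()  # -> s = 'BANANA'
name = s[:3]  # -> name = 'BAN'
output = len(name) + len(s)  # -> output = 9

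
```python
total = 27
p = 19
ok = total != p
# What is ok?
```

Trace (tracking ok):
total = 27  # -> total = 27
p = 19  # -> p = 19
ok = total != p  # -> ok = True

Answer: True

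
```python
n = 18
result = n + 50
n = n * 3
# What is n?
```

Trace (tracking n):
n = 18  # -> n = 18
result = n + 50  # -> result = 68
n = n * 3  # -> n = 54

Answer: 54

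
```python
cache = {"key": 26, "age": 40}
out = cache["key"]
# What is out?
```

Trace (tracking out):
cache = {'key': 26, 'age': 40}  # -> cache = {'key': 26, 'age': 40}
out = cache['key']  # -> out = 26

Answer: 26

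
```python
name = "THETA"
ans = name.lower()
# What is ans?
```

Trace (tracking ans):
name = 'THETA'  # -> name = 'THETA'
ans = name.lower()  # -> ans = 'theta'

Answer: 'theta'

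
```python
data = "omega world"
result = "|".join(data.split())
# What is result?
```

Trace (tracking result):
data = 'omega world'  # -> data = 'omega world'
result = '|'.join(data.split())  # -> result = 'omega|world'

Answer: 'omega|world'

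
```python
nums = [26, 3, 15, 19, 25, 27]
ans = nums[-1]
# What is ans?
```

Answer: 27

Derivation:
Trace (tracking ans):
nums = [26, 3, 15, 19, 25, 27]  # -> nums = [26, 3, 15, 19, 25, 27]
ans = nums[-1]  # -> ans = 27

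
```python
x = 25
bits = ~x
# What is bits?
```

Answer: -26

Derivation:
Trace (tracking bits):
x = 25  # -> x = 25
bits = ~x  # -> bits = -26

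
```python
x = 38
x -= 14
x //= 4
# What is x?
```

Trace (tracking x):
x = 38  # -> x = 38
x -= 14  # -> x = 24
x //= 4  # -> x = 6

Answer: 6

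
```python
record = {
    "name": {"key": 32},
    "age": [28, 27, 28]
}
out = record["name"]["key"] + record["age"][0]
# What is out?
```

Answer: 60

Derivation:
Trace (tracking out):
record = {'name': {'key': 32}, 'age': [28, 27, 28]}  # -> record = {'name': {'key': 32}, 'age': [28, 27, 28]}
out = record['name']['key'] + record['age'][0]  # -> out = 60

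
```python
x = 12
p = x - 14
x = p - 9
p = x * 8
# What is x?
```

Trace (tracking x):
x = 12  # -> x = 12
p = x - 14  # -> p = -2
x = p - 9  # -> x = -11
p = x * 8  # -> p = -88

Answer: -11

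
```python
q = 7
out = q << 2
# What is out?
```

Answer: 28

Derivation:
Trace (tracking out):
q = 7  # -> q = 7
out = q << 2  # -> out = 28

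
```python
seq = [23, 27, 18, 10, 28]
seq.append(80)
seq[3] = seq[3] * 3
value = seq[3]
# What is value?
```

Trace (tracking value):
seq = [23, 27, 18, 10, 28]  # -> seq = [23, 27, 18, 10, 28]
seq.append(80)  # -> seq = [23, 27, 18, 10, 28, 80]
seq[3] = seq[3] * 3  # -> seq = [23, 27, 18, 30, 28, 80]
value = seq[3]  # -> value = 30

Answer: 30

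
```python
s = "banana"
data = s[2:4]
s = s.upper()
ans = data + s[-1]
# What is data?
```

Answer: 'na'

Derivation:
Trace (tracking data):
s = 'banana'  # -> s = 'banana'
data = s[2:4]  # -> data = 'na'
s = s.upper()  # -> s = 'BANANA'
ans = data + s[-1]  # -> ans = 'naA'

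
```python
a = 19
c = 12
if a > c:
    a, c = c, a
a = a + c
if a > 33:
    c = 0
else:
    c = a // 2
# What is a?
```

Trace (tracking a):
a = 19  # -> a = 19
c = 12  # -> c = 12
if a > c:  # condition is True
    a, c = (c, a)  # -> a = 12, c = 19
a = a + c  # -> a = 31
if a > 33:  # condition is False
else:
    c = a // 2  # -> c = 15

Answer: 31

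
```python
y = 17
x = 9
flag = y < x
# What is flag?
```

Answer: False

Derivation:
Trace (tracking flag):
y = 17  # -> y = 17
x = 9  # -> x = 9
flag = y < x  # -> flag = False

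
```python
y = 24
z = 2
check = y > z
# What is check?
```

Answer: True

Derivation:
Trace (tracking check):
y = 24  # -> y = 24
z = 2  # -> z = 2
check = y > z  # -> check = True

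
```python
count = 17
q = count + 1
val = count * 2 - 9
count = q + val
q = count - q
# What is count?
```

Answer: 43

Derivation:
Trace (tracking count):
count = 17  # -> count = 17
q = count + 1  # -> q = 18
val = count * 2 - 9  # -> val = 25
count = q + val  # -> count = 43
q = count - q  # -> q = 25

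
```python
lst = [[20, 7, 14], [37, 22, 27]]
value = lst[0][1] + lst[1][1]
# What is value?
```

Answer: 29

Derivation:
Trace (tracking value):
lst = [[20, 7, 14], [37, 22, 27]]  # -> lst = [[20, 7, 14], [37, 22, 27]]
value = lst[0][1] + lst[1][1]  # -> value = 29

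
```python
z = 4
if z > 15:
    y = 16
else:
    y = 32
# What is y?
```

Trace (tracking y):
z = 4  # -> z = 4
if z > 15:  # condition is False
else:
    y = 32  # -> y = 32

Answer: 32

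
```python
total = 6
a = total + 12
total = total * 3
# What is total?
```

Answer: 18

Derivation:
Trace (tracking total):
total = 6  # -> total = 6
a = total + 12  # -> a = 18
total = total * 3  # -> total = 18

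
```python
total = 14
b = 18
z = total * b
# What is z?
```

Trace (tracking z):
total = 14  # -> total = 14
b = 18  # -> b = 18
z = total * b  # -> z = 252

Answer: 252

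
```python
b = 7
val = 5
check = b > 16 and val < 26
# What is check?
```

Trace (tracking check):
b = 7  # -> b = 7
val = 5  # -> val = 5
check = b > 16 and val < 26  # -> check = False

Answer: False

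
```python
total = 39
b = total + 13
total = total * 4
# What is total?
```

Answer: 156

Derivation:
Trace (tracking total):
total = 39  # -> total = 39
b = total + 13  # -> b = 52
total = total * 4  # -> total = 156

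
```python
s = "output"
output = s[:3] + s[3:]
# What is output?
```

Trace (tracking output):
s = 'output'  # -> s = 'output'
output = s[:3] + s[3:]  # -> output = 'output'

Answer: 'output'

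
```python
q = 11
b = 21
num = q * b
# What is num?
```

Answer: 231

Derivation:
Trace (tracking num):
q = 11  # -> q = 11
b = 21  # -> b = 21
num = q * b  # -> num = 231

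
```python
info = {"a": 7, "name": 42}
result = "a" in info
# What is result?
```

Trace (tracking result):
info = {'a': 7, 'name': 42}  # -> info = {'a': 7, 'name': 42}
result = 'a' in info  # -> result = True

Answer: True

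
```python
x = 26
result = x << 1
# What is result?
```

Trace (tracking result):
x = 26  # -> x = 26
result = x << 1  # -> result = 52

Answer: 52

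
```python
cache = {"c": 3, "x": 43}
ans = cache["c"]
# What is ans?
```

Trace (tracking ans):
cache = {'c': 3, 'x': 43}  # -> cache = {'c': 3, 'x': 43}
ans = cache['c']  # -> ans = 3

Answer: 3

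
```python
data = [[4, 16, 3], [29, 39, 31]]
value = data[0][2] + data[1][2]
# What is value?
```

Trace (tracking value):
data = [[4, 16, 3], [29, 39, 31]]  # -> data = [[4, 16, 3], [29, 39, 31]]
value = data[0][2] + data[1][2]  # -> value = 34

Answer: 34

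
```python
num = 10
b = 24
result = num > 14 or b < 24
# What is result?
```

Trace (tracking result):
num = 10  # -> num = 10
b = 24  # -> b = 24
result = num > 14 or b < 24  # -> result = False

Answer: False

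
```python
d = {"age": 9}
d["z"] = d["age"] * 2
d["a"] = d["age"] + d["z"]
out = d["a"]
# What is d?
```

Answer: {'age': 9, 'z': 18, 'a': 27}

Derivation:
Trace (tracking d):
d = {'age': 9}  # -> d = {'age': 9}
d['z'] = d['age'] * 2  # -> d = {'age': 9, 'z': 18}
d['a'] = d['age'] + d['z']  # -> d = {'age': 9, 'z': 18, 'a': 27}
out = d['a']  # -> out = 27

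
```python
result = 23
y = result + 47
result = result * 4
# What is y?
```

Answer: 70

Derivation:
Trace (tracking y):
result = 23  # -> result = 23
y = result + 47  # -> y = 70
result = result * 4  # -> result = 92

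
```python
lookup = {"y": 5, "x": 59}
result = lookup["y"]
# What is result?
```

Trace (tracking result):
lookup = {'y': 5, 'x': 59}  # -> lookup = {'y': 5, 'x': 59}
result = lookup['y']  # -> result = 5

Answer: 5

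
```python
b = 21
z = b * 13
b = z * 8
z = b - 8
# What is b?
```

Answer: 2184

Derivation:
Trace (tracking b):
b = 21  # -> b = 21
z = b * 13  # -> z = 273
b = z * 8  # -> b = 2184
z = b - 8  # -> z = 2176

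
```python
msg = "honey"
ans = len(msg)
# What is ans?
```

Trace (tracking ans):
msg = 'honey'  # -> msg = 'honey'
ans = len(msg)  # -> ans = 5

Answer: 5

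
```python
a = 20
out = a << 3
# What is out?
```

Answer: 160

Derivation:
Trace (tracking out):
a = 20  # -> a = 20
out = a << 3  # -> out = 160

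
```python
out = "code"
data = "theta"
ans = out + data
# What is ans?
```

Answer: 'codetheta'

Derivation:
Trace (tracking ans):
out = 'code'  # -> out = 'code'
data = 'theta'  # -> data = 'theta'
ans = out + data  # -> ans = 'codetheta'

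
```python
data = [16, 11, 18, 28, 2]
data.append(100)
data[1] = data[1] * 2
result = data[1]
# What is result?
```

Answer: 22

Derivation:
Trace (tracking result):
data = [16, 11, 18, 28, 2]  # -> data = [16, 11, 18, 28, 2]
data.append(100)  # -> data = [16, 11, 18, 28, 2, 100]
data[1] = data[1] * 2  # -> data = [16, 22, 18, 28, 2, 100]
result = data[1]  # -> result = 22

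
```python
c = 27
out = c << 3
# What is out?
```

Trace (tracking out):
c = 27  # -> c = 27
out = c << 3  # -> out = 216

Answer: 216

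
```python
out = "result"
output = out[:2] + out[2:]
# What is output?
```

Answer: 'result'

Derivation:
Trace (tracking output):
out = 'result'  # -> out = 'result'
output = out[:2] + out[2:]  # -> output = 'result'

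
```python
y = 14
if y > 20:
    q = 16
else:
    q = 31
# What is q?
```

Trace (tracking q):
y = 14  # -> y = 14
if y > 20:  # condition is False
else:
    q = 31  # -> q = 31

Answer: 31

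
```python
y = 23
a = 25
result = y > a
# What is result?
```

Answer: False

Derivation:
Trace (tracking result):
y = 23  # -> y = 23
a = 25  # -> a = 25
result = y > a  # -> result = False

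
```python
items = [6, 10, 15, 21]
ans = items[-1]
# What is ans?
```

Trace (tracking ans):
items = [6, 10, 15, 21]  # -> items = [6, 10, 15, 21]
ans = items[-1]  # -> ans = 21

Answer: 21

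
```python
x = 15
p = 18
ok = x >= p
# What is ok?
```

Answer: False

Derivation:
Trace (tracking ok):
x = 15  # -> x = 15
p = 18  # -> p = 18
ok = x >= p  # -> ok = False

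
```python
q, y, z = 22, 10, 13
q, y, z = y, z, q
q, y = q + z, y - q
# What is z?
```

Trace (tracking z):
q, y, z = (22, 10, 13)  # -> q = 22, y = 10, z = 13
q, y, z = (y, z, q)  # -> q = 10, y = 13, z = 22
q, y = (q + z, y - q)  # -> q = 32, y = 3

Answer: 22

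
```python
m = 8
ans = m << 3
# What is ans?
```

Trace (tracking ans):
m = 8  # -> m = 8
ans = m << 3  # -> ans = 64

Answer: 64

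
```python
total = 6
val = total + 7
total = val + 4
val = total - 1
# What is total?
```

Answer: 17

Derivation:
Trace (tracking total):
total = 6  # -> total = 6
val = total + 7  # -> val = 13
total = val + 4  # -> total = 17
val = total - 1  # -> val = 16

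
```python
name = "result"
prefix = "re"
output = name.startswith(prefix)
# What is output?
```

Trace (tracking output):
name = 'result'  # -> name = 'result'
prefix = 're'  # -> prefix = 're'
output = name.startswith(prefix)  # -> output = True

Answer: True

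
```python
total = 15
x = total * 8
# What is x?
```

Answer: 120

Derivation:
Trace (tracking x):
total = 15  # -> total = 15
x = total * 8  # -> x = 120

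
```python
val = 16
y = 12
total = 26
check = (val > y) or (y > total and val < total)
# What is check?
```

Answer: True

Derivation:
Trace (tracking check):
val = 16  # -> val = 16
y = 12  # -> y = 12
total = 26  # -> total = 26
check = val > y or (y > total and val < total)  # -> check = True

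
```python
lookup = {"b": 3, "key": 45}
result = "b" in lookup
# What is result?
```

Trace (tracking result):
lookup = {'b': 3, 'key': 45}  # -> lookup = {'b': 3, 'key': 45}
result = 'b' in lookup  # -> result = True

Answer: True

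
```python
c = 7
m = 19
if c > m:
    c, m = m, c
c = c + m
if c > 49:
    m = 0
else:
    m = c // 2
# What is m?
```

Trace (tracking m):
c = 7  # -> c = 7
m = 19  # -> m = 19
if c > m:  # condition is False
c = c + m  # -> c = 26
if c > 49:  # condition is False
else:
    m = c // 2  # -> m = 13

Answer: 13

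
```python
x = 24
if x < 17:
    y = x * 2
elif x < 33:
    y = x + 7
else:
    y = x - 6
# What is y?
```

Answer: 31

Derivation:
Trace (tracking y):
x = 24  # -> x = 24
if x < 17:  # condition is False
elif x < 33:  # condition is True
    y = x + 7  # -> y = 31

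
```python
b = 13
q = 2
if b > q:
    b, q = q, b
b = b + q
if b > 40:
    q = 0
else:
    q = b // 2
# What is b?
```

Trace (tracking b):
b = 13  # -> b = 13
q = 2  # -> q = 2
if b > q:  # condition is True
    b, q = (q, b)  # -> b = 2, q = 13
b = b + q  # -> b = 15
if b > 40:  # condition is False
else:
    q = b // 2  # -> q = 7

Answer: 15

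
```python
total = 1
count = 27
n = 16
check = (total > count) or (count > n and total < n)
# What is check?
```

Trace (tracking check):
total = 1  # -> total = 1
count = 27  # -> count = 27
n = 16  # -> n = 16
check = total > count or (count > n and total < n)  # -> check = True

Answer: True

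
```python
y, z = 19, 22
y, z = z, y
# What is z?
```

Answer: 19

Derivation:
Trace (tracking z):
y, z = (19, 22)  # -> y = 19, z = 22
y, z = (z, y)  # -> y = 22, z = 19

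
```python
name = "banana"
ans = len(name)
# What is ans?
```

Trace (tracking ans):
name = 'banana'  # -> name = 'banana'
ans = len(name)  # -> ans = 6

Answer: 6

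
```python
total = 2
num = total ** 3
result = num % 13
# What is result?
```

Trace (tracking result):
total = 2  # -> total = 2
num = total ** 3  # -> num = 8
result = num % 13  # -> result = 8

Answer: 8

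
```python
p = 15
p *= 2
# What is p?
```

Trace (tracking p):
p = 15  # -> p = 15
p *= 2  # -> p = 30

Answer: 30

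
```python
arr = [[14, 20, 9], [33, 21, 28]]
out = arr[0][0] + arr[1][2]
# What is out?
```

Answer: 42

Derivation:
Trace (tracking out):
arr = [[14, 20, 9], [33, 21, 28]]  # -> arr = [[14, 20, 9], [33, 21, 28]]
out = arr[0][0] + arr[1][2]  # -> out = 42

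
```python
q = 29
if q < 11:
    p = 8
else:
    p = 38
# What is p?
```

Trace (tracking p):
q = 29  # -> q = 29
if q < 11:  # condition is False
else:
    p = 38  # -> p = 38

Answer: 38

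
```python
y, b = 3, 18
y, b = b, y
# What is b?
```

Answer: 3

Derivation:
Trace (tracking b):
y, b = (3, 18)  # -> y = 3, b = 18
y, b = (b, y)  # -> y = 18, b = 3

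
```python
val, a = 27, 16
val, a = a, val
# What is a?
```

Answer: 27

Derivation:
Trace (tracking a):
val, a = (27, 16)  # -> val = 27, a = 16
val, a = (a, val)  # -> val = 16, a = 27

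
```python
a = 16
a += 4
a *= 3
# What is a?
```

Answer: 60

Derivation:
Trace (tracking a):
a = 16  # -> a = 16
a += 4  # -> a = 20
a *= 3  # -> a = 60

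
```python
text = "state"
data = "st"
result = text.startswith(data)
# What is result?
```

Answer: True

Derivation:
Trace (tracking result):
text = 'state'  # -> text = 'state'
data = 'st'  # -> data = 'st'
result = text.startswith(data)  # -> result = True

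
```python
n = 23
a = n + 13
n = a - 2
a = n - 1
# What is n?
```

Trace (tracking n):
n = 23  # -> n = 23
a = n + 13  # -> a = 36
n = a - 2  # -> n = 34
a = n - 1  # -> a = 33

Answer: 34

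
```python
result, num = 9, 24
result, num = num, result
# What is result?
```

Answer: 24

Derivation:
Trace (tracking result):
result, num = (9, 24)  # -> result = 9, num = 24
result, num = (num, result)  # -> result = 24, num = 9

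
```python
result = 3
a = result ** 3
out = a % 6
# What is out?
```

Trace (tracking out):
result = 3  # -> result = 3
a = result ** 3  # -> a = 27
out = a % 6  # -> out = 3

Answer: 3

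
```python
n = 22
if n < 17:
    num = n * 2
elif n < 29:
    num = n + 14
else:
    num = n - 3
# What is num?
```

Trace (tracking num):
n = 22  # -> n = 22
if n < 17:  # condition is False
elif n < 29:  # condition is True
    num = n + 14  # -> num = 36

Answer: 36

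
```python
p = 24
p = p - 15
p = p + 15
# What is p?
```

Trace (tracking p):
p = 24  # -> p = 24
p = p - 15  # -> p = 9
p = p + 15  # -> p = 24

Answer: 24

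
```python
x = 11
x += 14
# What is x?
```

Trace (tracking x):
x = 11  # -> x = 11
x += 14  # -> x = 25

Answer: 25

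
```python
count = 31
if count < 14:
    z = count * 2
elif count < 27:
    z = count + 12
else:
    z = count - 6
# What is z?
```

Answer: 25

Derivation:
Trace (tracking z):
count = 31  # -> count = 31
if count < 14:  # condition is False
elif count < 27:  # condition is False
else:
    z = count - 6  # -> z = 25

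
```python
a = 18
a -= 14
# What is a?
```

Trace (tracking a):
a = 18  # -> a = 18
a -= 14  # -> a = 4

Answer: 4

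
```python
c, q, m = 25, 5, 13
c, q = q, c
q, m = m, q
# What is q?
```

Answer: 13

Derivation:
Trace (tracking q):
c, q, m = (25, 5, 13)  # -> c = 25, q = 5, m = 13
c, q = (q, c)  # -> c = 5, q = 25
q, m = (m, q)  # -> q = 13, m = 25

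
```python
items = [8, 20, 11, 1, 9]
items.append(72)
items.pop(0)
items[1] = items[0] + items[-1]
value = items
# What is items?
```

Answer: [20, 92, 1, 9, 72]

Derivation:
Trace (tracking items):
items = [8, 20, 11, 1, 9]  # -> items = [8, 20, 11, 1, 9]
items.append(72)  # -> items = [8, 20, 11, 1, 9, 72]
items.pop(0)  # -> items = [20, 11, 1, 9, 72]
items[1] = items[0] + items[-1]  # -> items = [20, 92, 1, 9, 72]
value = items  # -> value = [20, 92, 1, 9, 72]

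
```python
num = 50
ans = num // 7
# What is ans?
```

Trace (tracking ans):
num = 50  # -> num = 50
ans = num // 7  # -> ans = 7

Answer: 7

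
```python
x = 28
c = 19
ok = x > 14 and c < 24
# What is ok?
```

Trace (tracking ok):
x = 28  # -> x = 28
c = 19  # -> c = 19
ok = x > 14 and c < 24  # -> ok = True

Answer: True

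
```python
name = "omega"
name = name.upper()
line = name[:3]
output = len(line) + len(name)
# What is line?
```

Answer: 'OME'

Derivation:
Trace (tracking line):
name = 'omega'  # -> name = 'omega'
name = name.upper()  # -> name = 'OMEGA'
line = name[:3]  # -> line = 'OME'
output = len(line) + len(name)  # -> output = 8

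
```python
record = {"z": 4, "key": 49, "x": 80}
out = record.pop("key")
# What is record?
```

Answer: {'z': 4, 'x': 80}

Derivation:
Trace (tracking record):
record = {'z': 4, 'key': 49, 'x': 80}  # -> record = {'z': 4, 'key': 49, 'x': 80}
out = record.pop('key')  # -> out = 49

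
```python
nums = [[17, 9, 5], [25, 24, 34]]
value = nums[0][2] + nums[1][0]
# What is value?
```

Trace (tracking value):
nums = [[17, 9, 5], [25, 24, 34]]  # -> nums = [[17, 9, 5], [25, 24, 34]]
value = nums[0][2] + nums[1][0]  # -> value = 30

Answer: 30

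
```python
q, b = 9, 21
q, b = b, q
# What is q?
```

Trace (tracking q):
q, b = (9, 21)  # -> q = 9, b = 21
q, b = (b, q)  # -> q = 21, b = 9

Answer: 21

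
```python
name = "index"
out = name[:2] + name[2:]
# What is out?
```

Answer: 'index'

Derivation:
Trace (tracking out):
name = 'index'  # -> name = 'index'
out = name[:2] + name[2:]  # -> out = 'index'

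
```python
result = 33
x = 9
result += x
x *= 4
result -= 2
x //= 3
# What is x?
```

Trace (tracking x):
result = 33  # -> result = 33
x = 9  # -> x = 9
result += x  # -> result = 42
x *= 4  # -> x = 36
result -= 2  # -> result = 40
x //= 3  # -> x = 12

Answer: 12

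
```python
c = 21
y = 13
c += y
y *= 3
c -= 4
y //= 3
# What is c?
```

Answer: 30

Derivation:
Trace (tracking c):
c = 21  # -> c = 21
y = 13  # -> y = 13
c += y  # -> c = 34
y *= 3  # -> y = 39
c -= 4  # -> c = 30
y //= 3  # -> y = 13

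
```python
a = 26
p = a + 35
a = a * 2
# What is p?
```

Answer: 61

Derivation:
Trace (tracking p):
a = 26  # -> a = 26
p = a + 35  # -> p = 61
a = a * 2  # -> a = 52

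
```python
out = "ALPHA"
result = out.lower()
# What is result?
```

Answer: 'alpha'

Derivation:
Trace (tracking result):
out = 'ALPHA'  # -> out = 'ALPHA'
result = out.lower()  # -> result = 'alpha'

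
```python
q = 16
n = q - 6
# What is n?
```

Trace (tracking n):
q = 16  # -> q = 16
n = q - 6  # -> n = 10

Answer: 10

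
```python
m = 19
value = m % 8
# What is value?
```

Trace (tracking value):
m = 19  # -> m = 19
value = m % 8  # -> value = 3

Answer: 3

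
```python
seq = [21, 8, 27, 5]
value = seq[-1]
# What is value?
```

Trace (tracking value):
seq = [21, 8, 27, 5]  # -> seq = [21, 8, 27, 5]
value = seq[-1]  # -> value = 5

Answer: 5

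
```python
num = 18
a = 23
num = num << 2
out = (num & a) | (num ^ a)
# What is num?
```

Trace (tracking num):
num = 18  # -> num = 18
a = 23  # -> a = 23
num = num << 2  # -> num = 72
out = num & a | num ^ a  # -> out = 95

Answer: 72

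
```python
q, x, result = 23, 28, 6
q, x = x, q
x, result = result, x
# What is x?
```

Trace (tracking x):
q, x, result = (23, 28, 6)  # -> q = 23, x = 28, result = 6
q, x = (x, q)  # -> q = 28, x = 23
x, result = (result, x)  # -> x = 6, result = 23

Answer: 6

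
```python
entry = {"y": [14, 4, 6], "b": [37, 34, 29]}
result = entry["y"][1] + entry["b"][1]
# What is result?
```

Trace (tracking result):
entry = {'y': [14, 4, 6], 'b': [37, 34, 29]}  # -> entry = {'y': [14, 4, 6], 'b': [37, 34, 29]}
result = entry['y'][1] + entry['b'][1]  # -> result = 38

Answer: 38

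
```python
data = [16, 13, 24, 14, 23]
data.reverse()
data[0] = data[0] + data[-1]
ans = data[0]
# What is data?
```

Answer: [39, 14, 24, 13, 16]

Derivation:
Trace (tracking data):
data = [16, 13, 24, 14, 23]  # -> data = [16, 13, 24, 14, 23]
data.reverse()  # -> data = [23, 14, 24, 13, 16]
data[0] = data[0] + data[-1]  # -> data = [39, 14, 24, 13, 16]
ans = data[0]  # -> ans = 39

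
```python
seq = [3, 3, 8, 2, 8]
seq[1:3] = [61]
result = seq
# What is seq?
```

Answer: [3, 61, 2, 8]

Derivation:
Trace (tracking seq):
seq = [3, 3, 8, 2, 8]  # -> seq = [3, 3, 8, 2, 8]
seq[1:3] = [61]  # -> seq = [3, 61, 2, 8]
result = seq  # -> result = [3, 61, 2, 8]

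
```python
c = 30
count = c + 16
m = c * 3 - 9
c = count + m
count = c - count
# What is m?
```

Answer: 81

Derivation:
Trace (tracking m):
c = 30  # -> c = 30
count = c + 16  # -> count = 46
m = c * 3 - 9  # -> m = 81
c = count + m  # -> c = 127
count = c - count  # -> count = 81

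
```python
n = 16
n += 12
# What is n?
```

Trace (tracking n):
n = 16  # -> n = 16
n += 12  # -> n = 28

Answer: 28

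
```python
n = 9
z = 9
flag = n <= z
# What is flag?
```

Trace (tracking flag):
n = 9  # -> n = 9
z = 9  # -> z = 9
flag = n <= z  # -> flag = True

Answer: True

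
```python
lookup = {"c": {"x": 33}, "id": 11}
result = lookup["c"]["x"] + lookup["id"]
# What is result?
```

Answer: 44

Derivation:
Trace (tracking result):
lookup = {'c': {'x': 33}, 'id': 11}  # -> lookup = {'c': {'x': 33}, 'id': 11}
result = lookup['c']['x'] + lookup['id']  # -> result = 44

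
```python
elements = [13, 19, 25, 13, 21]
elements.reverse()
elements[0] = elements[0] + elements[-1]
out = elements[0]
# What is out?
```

Trace (tracking out):
elements = [13, 19, 25, 13, 21]  # -> elements = [13, 19, 25, 13, 21]
elements.reverse()  # -> elements = [21, 13, 25, 19, 13]
elements[0] = elements[0] + elements[-1]  # -> elements = [34, 13, 25, 19, 13]
out = elements[0]  # -> out = 34

Answer: 34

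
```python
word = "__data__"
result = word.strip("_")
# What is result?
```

Answer: 'data'

Derivation:
Trace (tracking result):
word = '__data__'  # -> word = '__data__'
result = word.strip('_')  # -> result = 'data'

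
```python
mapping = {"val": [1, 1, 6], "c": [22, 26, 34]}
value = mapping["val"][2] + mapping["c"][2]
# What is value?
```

Trace (tracking value):
mapping = {'val': [1, 1, 6], 'c': [22, 26, 34]}  # -> mapping = {'val': [1, 1, 6], 'c': [22, 26, 34]}
value = mapping['val'][2] + mapping['c'][2]  # -> value = 40

Answer: 40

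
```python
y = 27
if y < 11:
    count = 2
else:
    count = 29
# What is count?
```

Answer: 29

Derivation:
Trace (tracking count):
y = 27  # -> y = 27
if y < 11:  # condition is False
else:
    count = 29  # -> count = 29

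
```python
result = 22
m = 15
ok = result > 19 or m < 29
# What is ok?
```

Trace (tracking ok):
result = 22  # -> result = 22
m = 15  # -> m = 15
ok = result > 19 or m < 29  # -> ok = True

Answer: True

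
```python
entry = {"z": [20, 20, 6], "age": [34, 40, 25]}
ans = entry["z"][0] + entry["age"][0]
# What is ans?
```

Answer: 54

Derivation:
Trace (tracking ans):
entry = {'z': [20, 20, 6], 'age': [34, 40, 25]}  # -> entry = {'z': [20, 20, 6], 'age': [34, 40, 25]}
ans = entry['z'][0] + entry['age'][0]  # -> ans = 54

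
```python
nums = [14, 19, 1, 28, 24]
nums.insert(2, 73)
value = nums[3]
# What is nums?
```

Trace (tracking nums):
nums = [14, 19, 1, 28, 24]  # -> nums = [14, 19, 1, 28, 24]
nums.insert(2, 73)  # -> nums = [14, 19, 73, 1, 28, 24]
value = nums[3]  # -> value = 1

Answer: [14, 19, 73, 1, 28, 24]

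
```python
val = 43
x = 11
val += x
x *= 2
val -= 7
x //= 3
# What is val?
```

Answer: 47

Derivation:
Trace (tracking val):
val = 43  # -> val = 43
x = 11  # -> x = 11
val += x  # -> val = 54
x *= 2  # -> x = 22
val -= 7  # -> val = 47
x //= 3  # -> x = 7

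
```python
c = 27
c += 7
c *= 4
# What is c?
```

Trace (tracking c):
c = 27  # -> c = 27
c += 7  # -> c = 34
c *= 4  # -> c = 136

Answer: 136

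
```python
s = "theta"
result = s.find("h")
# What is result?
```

Trace (tracking result):
s = 'theta'  # -> s = 'theta'
result = s.find('h')  # -> result = 1

Answer: 1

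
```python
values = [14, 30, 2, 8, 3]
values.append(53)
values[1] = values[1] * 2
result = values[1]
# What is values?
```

Answer: [14, 60, 2, 8, 3, 53]

Derivation:
Trace (tracking values):
values = [14, 30, 2, 8, 3]  # -> values = [14, 30, 2, 8, 3]
values.append(53)  # -> values = [14, 30, 2, 8, 3, 53]
values[1] = values[1] * 2  # -> values = [14, 60, 2, 8, 3, 53]
result = values[1]  # -> result = 60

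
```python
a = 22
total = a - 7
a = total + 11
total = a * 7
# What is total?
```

Trace (tracking total):
a = 22  # -> a = 22
total = a - 7  # -> total = 15
a = total + 11  # -> a = 26
total = a * 7  # -> total = 182

Answer: 182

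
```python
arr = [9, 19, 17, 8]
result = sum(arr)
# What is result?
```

Trace (tracking result):
arr = [9, 19, 17, 8]  # -> arr = [9, 19, 17, 8]
result = sum(arr)  # -> result = 53

Answer: 53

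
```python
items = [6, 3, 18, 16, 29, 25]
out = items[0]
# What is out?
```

Trace (tracking out):
items = [6, 3, 18, 16, 29, 25]  # -> items = [6, 3, 18, 16, 29, 25]
out = items[0]  # -> out = 6

Answer: 6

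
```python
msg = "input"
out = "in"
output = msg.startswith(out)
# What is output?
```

Trace (tracking output):
msg = 'input'  # -> msg = 'input'
out = 'in'  # -> out = 'in'
output = msg.startswith(out)  # -> output = True

Answer: True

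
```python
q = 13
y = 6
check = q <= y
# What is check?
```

Trace (tracking check):
q = 13  # -> q = 13
y = 6  # -> y = 6
check = q <= y  # -> check = False

Answer: False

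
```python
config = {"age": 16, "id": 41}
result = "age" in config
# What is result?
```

Trace (tracking result):
config = {'age': 16, 'id': 41}  # -> config = {'age': 16, 'id': 41}
result = 'age' in config  # -> result = True

Answer: True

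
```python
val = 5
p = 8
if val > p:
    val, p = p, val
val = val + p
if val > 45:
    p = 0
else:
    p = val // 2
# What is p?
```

Trace (tracking p):
val = 5  # -> val = 5
p = 8  # -> p = 8
if val > p:  # condition is False
val = val + p  # -> val = 13
if val > 45:  # condition is False
else:
    p = val // 2  # -> p = 6

Answer: 6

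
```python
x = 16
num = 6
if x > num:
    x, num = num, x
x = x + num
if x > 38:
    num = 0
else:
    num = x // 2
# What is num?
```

Trace (tracking num):
x = 16  # -> x = 16
num = 6  # -> num = 6
if x > num:  # condition is True
    x, num = (num, x)  # -> x = 6, num = 16
x = x + num  # -> x = 22
if x > 38:  # condition is False
else:
    num = x // 2  # -> num = 11

Answer: 11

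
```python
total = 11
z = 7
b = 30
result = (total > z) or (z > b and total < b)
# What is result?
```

Answer: True

Derivation:
Trace (tracking result):
total = 11  # -> total = 11
z = 7  # -> z = 7
b = 30  # -> b = 30
result = total > z or (z > b and total < b)  # -> result = True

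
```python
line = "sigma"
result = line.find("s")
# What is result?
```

Answer: 0

Derivation:
Trace (tracking result):
line = 'sigma'  # -> line = 'sigma'
result = line.find('s')  # -> result = 0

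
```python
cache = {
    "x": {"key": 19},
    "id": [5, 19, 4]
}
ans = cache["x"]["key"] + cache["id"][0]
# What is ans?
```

Trace (tracking ans):
cache = {'x': {'key': 19}, 'id': [5, 19, 4]}  # -> cache = {'x': {'key': 19}, 'id': [5, 19, 4]}
ans = cache['x']['key'] + cache['id'][0]  # -> ans = 24

Answer: 24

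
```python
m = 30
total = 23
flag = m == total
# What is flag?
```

Trace (tracking flag):
m = 30  # -> m = 30
total = 23  # -> total = 23
flag = m == total  # -> flag = False

Answer: False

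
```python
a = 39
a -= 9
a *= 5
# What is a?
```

Trace (tracking a):
a = 39  # -> a = 39
a -= 9  # -> a = 30
a *= 5  # -> a = 150

Answer: 150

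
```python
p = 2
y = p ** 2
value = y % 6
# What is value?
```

Answer: 4

Derivation:
Trace (tracking value):
p = 2  # -> p = 2
y = p ** 2  # -> y = 4
value = y % 6  # -> value = 4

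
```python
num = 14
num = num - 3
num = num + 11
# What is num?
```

Trace (tracking num):
num = 14  # -> num = 14
num = num - 3  # -> num = 11
num = num + 11  # -> num = 22

Answer: 22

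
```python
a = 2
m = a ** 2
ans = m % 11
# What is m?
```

Answer: 4

Derivation:
Trace (tracking m):
a = 2  # -> a = 2
m = a ** 2  # -> m = 4
ans = m % 11  # -> ans = 4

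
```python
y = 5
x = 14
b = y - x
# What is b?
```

Trace (tracking b):
y = 5  # -> y = 5
x = 14  # -> x = 14
b = y - x  # -> b = -9

Answer: -9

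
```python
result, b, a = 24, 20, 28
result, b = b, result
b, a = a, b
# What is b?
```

Answer: 28

Derivation:
Trace (tracking b):
result, b, a = (24, 20, 28)  # -> result = 24, b = 20, a = 28
result, b = (b, result)  # -> result = 20, b = 24
b, a = (a, b)  # -> b = 28, a = 24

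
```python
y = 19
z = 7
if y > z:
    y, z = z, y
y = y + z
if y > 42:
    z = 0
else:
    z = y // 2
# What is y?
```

Trace (tracking y):
y = 19  # -> y = 19
z = 7  # -> z = 7
if y > z:  # condition is True
    y, z = (z, y)  # -> y = 7, z = 19
y = y + z  # -> y = 26
if y > 42:  # condition is False
else:
    z = y // 2  # -> z = 13

Answer: 26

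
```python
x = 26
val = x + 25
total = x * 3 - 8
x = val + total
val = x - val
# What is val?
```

Answer: 70

Derivation:
Trace (tracking val):
x = 26  # -> x = 26
val = x + 25  # -> val = 51
total = x * 3 - 8  # -> total = 70
x = val + total  # -> x = 121
val = x - val  # -> val = 70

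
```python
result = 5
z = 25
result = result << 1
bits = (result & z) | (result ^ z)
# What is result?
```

Answer: 10

Derivation:
Trace (tracking result):
result = 5  # -> result = 5
z = 25  # -> z = 25
result = result << 1  # -> result = 10
bits = result & z | result ^ z  # -> bits = 27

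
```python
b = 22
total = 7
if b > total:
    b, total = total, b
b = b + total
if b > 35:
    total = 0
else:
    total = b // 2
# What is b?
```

Answer: 29

Derivation:
Trace (tracking b):
b = 22  # -> b = 22
total = 7  # -> total = 7
if b > total:  # condition is True
    b, total = (total, b)  # -> b = 7, total = 22
b = b + total  # -> b = 29
if b > 35:  # condition is False
else:
    total = b // 2  # -> total = 14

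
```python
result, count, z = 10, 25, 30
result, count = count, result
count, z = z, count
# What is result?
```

Trace (tracking result):
result, count, z = (10, 25, 30)  # -> result = 10, count = 25, z = 30
result, count = (count, result)  # -> result = 25, count = 10
count, z = (z, count)  # -> count = 30, z = 10

Answer: 25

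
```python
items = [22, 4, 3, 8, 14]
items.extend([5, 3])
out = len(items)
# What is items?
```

Answer: [22, 4, 3, 8, 14, 5, 3]

Derivation:
Trace (tracking items):
items = [22, 4, 3, 8, 14]  # -> items = [22, 4, 3, 8, 14]
items.extend([5, 3])  # -> items = [22, 4, 3, 8, 14, 5, 3]
out = len(items)  # -> out = 7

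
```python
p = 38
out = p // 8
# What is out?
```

Answer: 4

Derivation:
Trace (tracking out):
p = 38  # -> p = 38
out = p // 8  # -> out = 4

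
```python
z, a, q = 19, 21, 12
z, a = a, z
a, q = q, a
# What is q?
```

Trace (tracking q):
z, a, q = (19, 21, 12)  # -> z = 19, a = 21, q = 12
z, a = (a, z)  # -> z = 21, a = 19
a, q = (q, a)  # -> a = 12, q = 19

Answer: 19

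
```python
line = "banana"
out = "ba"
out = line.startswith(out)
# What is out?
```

Trace (tracking out):
line = 'banana'  # -> line = 'banana'
out = 'ba'  # -> out = 'ba'
out = line.startswith(out)  # -> out = True

Answer: True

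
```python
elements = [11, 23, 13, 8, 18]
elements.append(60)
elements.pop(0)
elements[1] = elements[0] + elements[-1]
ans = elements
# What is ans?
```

Trace (tracking ans):
elements = [11, 23, 13, 8, 18]  # -> elements = [11, 23, 13, 8, 18]
elements.append(60)  # -> elements = [11, 23, 13, 8, 18, 60]
elements.pop(0)  # -> elements = [23, 13, 8, 18, 60]
elements[1] = elements[0] + elements[-1]  # -> elements = [23, 83, 8, 18, 60]
ans = elements  # -> ans = [23, 83, 8, 18, 60]

Answer: [23, 83, 8, 18, 60]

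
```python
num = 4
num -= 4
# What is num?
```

Answer: 0

Derivation:
Trace (tracking num):
num = 4  # -> num = 4
num -= 4  # -> num = 0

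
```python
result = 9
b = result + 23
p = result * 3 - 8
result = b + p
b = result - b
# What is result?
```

Answer: 51

Derivation:
Trace (tracking result):
result = 9  # -> result = 9
b = result + 23  # -> b = 32
p = result * 3 - 8  # -> p = 19
result = b + p  # -> result = 51
b = result - b  # -> b = 19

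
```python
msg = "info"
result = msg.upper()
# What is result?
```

Answer: 'INFO'

Derivation:
Trace (tracking result):
msg = 'info'  # -> msg = 'info'
result = msg.upper()  # -> result = 'INFO'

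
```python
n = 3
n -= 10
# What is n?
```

Answer: -7

Derivation:
Trace (tracking n):
n = 3  # -> n = 3
n -= 10  # -> n = -7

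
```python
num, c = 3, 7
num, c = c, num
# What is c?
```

Trace (tracking c):
num, c = (3, 7)  # -> num = 3, c = 7
num, c = (c, num)  # -> num = 7, c = 3

Answer: 3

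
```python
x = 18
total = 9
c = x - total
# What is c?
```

Answer: 9

Derivation:
Trace (tracking c):
x = 18  # -> x = 18
total = 9  # -> total = 9
c = x - total  # -> c = 9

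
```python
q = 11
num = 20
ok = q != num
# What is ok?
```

Answer: True

Derivation:
Trace (tracking ok):
q = 11  # -> q = 11
num = 20  # -> num = 20
ok = q != num  # -> ok = True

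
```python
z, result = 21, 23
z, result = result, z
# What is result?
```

Answer: 21

Derivation:
Trace (tracking result):
z, result = (21, 23)  # -> z = 21, result = 23
z, result = (result, z)  # -> z = 23, result = 21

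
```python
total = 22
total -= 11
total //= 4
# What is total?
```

Trace (tracking total):
total = 22  # -> total = 22
total -= 11  # -> total = 11
total //= 4  # -> total = 2

Answer: 2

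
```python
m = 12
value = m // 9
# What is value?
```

Answer: 1

Derivation:
Trace (tracking value):
m = 12  # -> m = 12
value = m // 9  # -> value = 1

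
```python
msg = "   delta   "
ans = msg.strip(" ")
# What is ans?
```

Answer: 'delta'

Derivation:
Trace (tracking ans):
msg = '   delta   '  # -> msg = '   delta   '
ans = msg.strip(' ')  # -> ans = 'delta'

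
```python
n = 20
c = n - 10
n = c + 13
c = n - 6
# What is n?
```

Trace (tracking n):
n = 20  # -> n = 20
c = n - 10  # -> c = 10
n = c + 13  # -> n = 23
c = n - 6  # -> c = 17

Answer: 23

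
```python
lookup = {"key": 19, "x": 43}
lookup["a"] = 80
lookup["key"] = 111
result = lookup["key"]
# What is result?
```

Answer: 111

Derivation:
Trace (tracking result):
lookup = {'key': 19, 'x': 43}  # -> lookup = {'key': 19, 'x': 43}
lookup['a'] = 80  # -> lookup = {'key': 19, 'x': 43, 'a': 80}
lookup['key'] = 111  # -> lookup = {'key': 111, 'x': 43, 'a': 80}
result = lookup['key']  # -> result = 111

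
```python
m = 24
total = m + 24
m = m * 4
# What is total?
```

Trace (tracking total):
m = 24  # -> m = 24
total = m + 24  # -> total = 48
m = m * 4  # -> m = 96

Answer: 48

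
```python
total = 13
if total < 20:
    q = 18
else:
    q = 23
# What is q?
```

Answer: 18

Derivation:
Trace (tracking q):
total = 13  # -> total = 13
if total < 20:  # condition is True
    q = 18  # -> q = 18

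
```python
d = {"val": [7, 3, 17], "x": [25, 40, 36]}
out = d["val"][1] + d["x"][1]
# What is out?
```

Trace (tracking out):
d = {'val': [7, 3, 17], 'x': [25, 40, 36]}  # -> d = {'val': [7, 3, 17], 'x': [25, 40, 36]}
out = d['val'][1] + d['x'][1]  # -> out = 43

Answer: 43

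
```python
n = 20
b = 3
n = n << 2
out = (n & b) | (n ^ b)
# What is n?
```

Trace (tracking n):
n = 20  # -> n = 20
b = 3  # -> b = 3
n = n << 2  # -> n = 80
out = n & b | n ^ b  # -> out = 83

Answer: 80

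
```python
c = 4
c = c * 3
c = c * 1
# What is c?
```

Answer: 12

Derivation:
Trace (tracking c):
c = 4  # -> c = 4
c = c * 3  # -> c = 12
c = c * 1  # -> c = 12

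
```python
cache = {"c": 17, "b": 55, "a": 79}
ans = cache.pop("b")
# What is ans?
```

Trace (tracking ans):
cache = {'c': 17, 'b': 55, 'a': 79}  # -> cache = {'c': 17, 'b': 55, 'a': 79}
ans = cache.pop('b')  # -> ans = 55

Answer: 55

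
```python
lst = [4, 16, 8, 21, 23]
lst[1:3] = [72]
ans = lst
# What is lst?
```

Answer: [4, 72, 21, 23]

Derivation:
Trace (tracking lst):
lst = [4, 16, 8, 21, 23]  # -> lst = [4, 16, 8, 21, 23]
lst[1:3] = [72]  # -> lst = [4, 72, 21, 23]
ans = lst  # -> ans = [4, 72, 21, 23]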